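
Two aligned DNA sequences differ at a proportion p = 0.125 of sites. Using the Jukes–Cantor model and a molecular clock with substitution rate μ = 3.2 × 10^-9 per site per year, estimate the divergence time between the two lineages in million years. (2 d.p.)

d = −(3/4) ln(1 − 4p/3) = −0.75 ln(1 − 0.166667) = −0.75 ln(0.833333)
  = −0.75 × (-0.182322) = 0.136742 substitutions/site.
Under a molecular clock d = 2μt, so t = d/(2μ) = 0.136742 / (2 × 3.2 × 10^-9) = 21.37 million years.

21.37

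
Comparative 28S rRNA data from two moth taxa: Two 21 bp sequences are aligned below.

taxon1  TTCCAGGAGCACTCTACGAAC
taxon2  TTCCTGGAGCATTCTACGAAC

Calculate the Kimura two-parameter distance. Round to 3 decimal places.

0.102

Of 21 sites, 1 differences are transitions and 1 are transversions, so P = 1/21 ≈ 0.047619 and Q = 1/21 ≈ 0.047619.
Under the Kimura two-parameter model, d = −½ ln(1 − 2P − Q) − ¼ ln(1 − 2Q).
1 − 2P − Q = 0.857143, giving −½ ln(0.857143) = 0.077075.
1 − 2Q = 0.904762, giving −¼ ln(0.904762) = 0.025021.
d = 0.077075 + 0.025021 = 0.102096.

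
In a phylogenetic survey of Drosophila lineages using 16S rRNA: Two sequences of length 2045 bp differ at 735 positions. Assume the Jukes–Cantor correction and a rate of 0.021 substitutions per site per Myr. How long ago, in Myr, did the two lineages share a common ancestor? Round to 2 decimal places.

11.65

p = 735/2045 ≈ 0.359413.
d = −(3/4) ln(1 − 4p/3) = −0.75 ln(1 − 0.479217) = −0.75 ln(0.520783)
  = −0.75 × (-0.652422) = 0.489317 substitutions/site.
Under a molecular clock d = 2μt, so t = d/(2μ) = 0.489317 / (2 × 0.021) = 11.65 Myr.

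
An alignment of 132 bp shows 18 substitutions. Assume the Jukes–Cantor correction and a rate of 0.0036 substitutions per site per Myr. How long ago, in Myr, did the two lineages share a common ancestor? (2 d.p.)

p = 18/132 ≈ 0.136364.
d = −(3/4) ln(1 − 4p/3) = −0.75 ln(1 − 0.181819) = −0.75 ln(0.818181)
  = −0.75 × (-0.200672) = 0.150504 substitutions/site.
Under a molecular clock d = 2μt, so t = d/(2μ) = 0.150504 / (2 × 0.0036) = 20.90 Myr.

20.90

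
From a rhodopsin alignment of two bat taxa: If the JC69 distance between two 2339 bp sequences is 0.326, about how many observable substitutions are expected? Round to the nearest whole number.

Invert JC69: p = (3/4)(1 − e^(−4d/3)) = 0.75 × (1 − e^(-0.434667)) = 0.75 × (1 − 0.647480) = 0.264390.
Expected differing sites = pL ≈ 0.264390 × 2339 = 618.40821 ≈ 618.

618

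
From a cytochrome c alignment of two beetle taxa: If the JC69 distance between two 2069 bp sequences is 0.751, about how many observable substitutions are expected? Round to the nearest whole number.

Invert JC69: p = (3/4)(1 − e^(−4d/3)) = 0.75 × (1 − e^(-1.001333)) = 0.75 × (1 − 0.367389) = 0.474458.
Expected differing sites = pL ≈ 0.474458 × 2069 = 981.653602 ≈ 982.

982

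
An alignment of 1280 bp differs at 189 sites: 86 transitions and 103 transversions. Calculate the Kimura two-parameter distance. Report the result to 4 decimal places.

0.1648

P = 86/1280 ≈ 0.067188 and Q = 103/1280 ≈ 0.080469.
Under the Kimura two-parameter model, d = −½ ln(1 − 2P − Q) − ¼ ln(1 − 2Q).
1 − 2P − Q = 0.785155, giving −½ ln(0.785155) = 0.120937.
1 − 2Q = 0.839062, giving −¼ ln(0.839062) = 0.043868.
d = 0.120937 + 0.043868 = 0.164805.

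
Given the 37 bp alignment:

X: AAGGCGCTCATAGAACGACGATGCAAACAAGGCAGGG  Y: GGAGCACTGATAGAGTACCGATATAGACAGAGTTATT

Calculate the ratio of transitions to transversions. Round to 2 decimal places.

Transitions are A↔G and C↔T; transversions are all other mismatches.
Transitions: 14. Transversions: 5.
R = 14/5 = 2.80.

2.80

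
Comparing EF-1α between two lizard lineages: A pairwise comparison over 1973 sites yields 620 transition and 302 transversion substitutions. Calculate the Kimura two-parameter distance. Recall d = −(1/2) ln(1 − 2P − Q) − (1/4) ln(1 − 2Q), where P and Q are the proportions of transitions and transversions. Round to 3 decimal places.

0.852

P = 620/1973 ≈ 0.314242 and Q = 302/1973 ≈ 0.153066.
Under the Kimura two-parameter model, d = −½ ln(1 − 2P − Q) − ¼ ln(1 − 2Q).
1 − 2P − Q = 0.21845, giving −½ ln(0.21845) = 0.760599.
1 − 2Q = 0.693868, giving −¼ ln(0.693868) = 0.091368.
d = 0.760599 + 0.091368 = 0.851967.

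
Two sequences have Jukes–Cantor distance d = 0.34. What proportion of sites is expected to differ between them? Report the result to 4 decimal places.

p = (3/4)(1 − e^(−4d/3)) = 0.75 × (1 − e^(-0.453333)) = 0.75 × (1 − 0.635506) = 0.273371.

0.2734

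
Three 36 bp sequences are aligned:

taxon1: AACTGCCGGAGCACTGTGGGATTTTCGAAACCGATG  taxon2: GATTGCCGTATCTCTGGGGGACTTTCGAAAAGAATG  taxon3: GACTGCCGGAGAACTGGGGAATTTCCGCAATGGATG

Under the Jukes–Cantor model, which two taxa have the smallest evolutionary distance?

taxon1–taxon2: 10/36 differ, p = 0.278, d = 0.347.
taxon1–taxon3: 8/36 differ, p = 0.222, d = 0.264.
taxon2–taxon3: 11/36 differ, p = 0.306, d = 0.392.
The smallest distance is between taxon1 and taxon3.

taxon1 and taxon3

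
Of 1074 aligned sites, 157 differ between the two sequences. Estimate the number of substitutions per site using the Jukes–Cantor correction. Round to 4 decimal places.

p = 157/1074 ≈ 0.146182.
d = −(3/4) ln(1 − 4p/3) = −0.75 ln(1 − 0.194909) = −0.75 ln(0.805091)
  = −0.75 × (-0.216800) = 0.162600 substitutions/site.

0.1626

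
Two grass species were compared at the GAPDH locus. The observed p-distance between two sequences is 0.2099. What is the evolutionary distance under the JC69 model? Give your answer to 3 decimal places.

0.246

d = −(3/4) ln(1 − 4p/3) = −0.75 ln(1 − 0.279867) = −0.75 ln(0.720133)
  = −0.75 × (-0.328319) = 0.246239 substitutions/site.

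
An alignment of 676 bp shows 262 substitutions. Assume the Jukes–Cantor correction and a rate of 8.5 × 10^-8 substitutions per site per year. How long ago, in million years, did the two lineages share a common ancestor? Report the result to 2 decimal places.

p = 262/676 ≈ 0.387574.
d = −(3/4) ln(1 − 4p/3) = −0.75 ln(1 − 0.516765) = −0.75 ln(0.483235)
  = −0.75 × (-0.727252) = 0.545439 substitutions/site.
Under a molecular clock d = 2μt, so t = d/(2μ) = 0.545439 / (2 × 8.5 × 10^-8) = 3.21 million years.

3.21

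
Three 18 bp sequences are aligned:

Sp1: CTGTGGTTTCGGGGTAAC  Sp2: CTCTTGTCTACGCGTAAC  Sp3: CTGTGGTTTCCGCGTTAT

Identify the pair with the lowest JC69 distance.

Sp1 and Sp3

Sp1–Sp2: 6/18 differ, p = 0.333, d = 0.441.
Sp1–Sp3: 4/18 differ, p = 0.222, d = 0.264.
Sp2–Sp3: 6/18 differ, p = 0.333, d = 0.441.
The smallest distance is between Sp1 and Sp3.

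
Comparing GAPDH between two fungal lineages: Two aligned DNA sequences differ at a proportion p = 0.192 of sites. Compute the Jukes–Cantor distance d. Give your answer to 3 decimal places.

0.222

d = −(3/4) ln(1 − 4p/3) = −0.75 ln(1 − 0.256) = −0.75 ln(0.744)
  = −0.75 × (-0.295714) = 0.221786 substitutions/site.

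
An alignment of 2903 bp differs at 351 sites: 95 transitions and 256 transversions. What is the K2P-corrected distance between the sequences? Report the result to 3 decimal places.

P = 95/2903 ≈ 0.032725 and Q = 256/2903 ≈ 0.088185.
Under the Kimura two-parameter model, d = −½ ln(1 − 2P − Q) − ¼ ln(1 − 2Q).
1 − 2P − Q = 0.846365, giving −½ ln(0.846365) = 0.083402.
1 − 2Q = 0.82363, giving −¼ ln(0.82363) = 0.048508.
d = 0.083402 + 0.048508 = 0.131910.

0.132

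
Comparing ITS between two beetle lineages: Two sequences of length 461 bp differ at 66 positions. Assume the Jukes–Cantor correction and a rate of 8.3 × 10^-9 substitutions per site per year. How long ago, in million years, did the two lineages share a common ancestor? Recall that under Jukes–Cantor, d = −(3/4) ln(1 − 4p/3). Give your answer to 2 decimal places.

p = 66/461 ≈ 0.143167.
d = −(3/4) ln(1 − 4p/3) = −0.75 ln(1 − 0.190889) = −0.75 ln(0.809111)
  = −0.75 × (-0.211819) = 0.158864 substitutions/site.
Under a molecular clock d = 2μt, so t = d/(2μ) = 0.158864 / (2 × 8.3 × 10^-9) = 9.57 million years.

9.57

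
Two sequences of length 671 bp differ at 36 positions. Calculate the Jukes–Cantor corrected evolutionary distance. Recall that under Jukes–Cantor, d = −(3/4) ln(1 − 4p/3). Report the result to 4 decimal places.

p = 36/671 ≈ 0.053651.
d = −(3/4) ln(1 − 4p/3) = −0.75 ln(1 − 0.071535) = −0.75 ln(0.928465)
  = −0.75 × (-0.074223) = 0.055667 substitutions/site.

0.0557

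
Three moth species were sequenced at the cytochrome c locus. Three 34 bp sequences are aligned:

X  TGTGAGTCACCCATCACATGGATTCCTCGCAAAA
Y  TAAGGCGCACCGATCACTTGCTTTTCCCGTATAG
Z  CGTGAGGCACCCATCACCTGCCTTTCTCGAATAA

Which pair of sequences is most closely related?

X and Z

X–Y: 14/34 differ, p = 0.412, d = 0.597.
X–Z: 8/34 differ, p = 0.235, d = 0.282.
Y–Z: 11/34 differ, p = 0.324, d = 0.423.
The smallest distance is between X and Z.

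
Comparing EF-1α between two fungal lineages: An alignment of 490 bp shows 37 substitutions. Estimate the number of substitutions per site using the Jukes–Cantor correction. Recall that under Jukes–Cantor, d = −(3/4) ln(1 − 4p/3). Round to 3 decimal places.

p = 37/490 ≈ 0.07551.
d = −(3/4) ln(1 − 4p/3) = −0.75 ln(1 − 0.10068) = −0.75 ln(0.89932)
  = −0.75 × (-0.106116) = 0.079587 substitutions/site.

0.080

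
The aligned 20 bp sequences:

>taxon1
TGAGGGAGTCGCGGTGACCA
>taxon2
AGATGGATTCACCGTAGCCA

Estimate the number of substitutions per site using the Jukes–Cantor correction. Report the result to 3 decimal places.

0.471

The sequences differ at 7 of 20 sites (1, 4, 8, 11, 13, 16, 17), so p = 7/20 = 0.35.
d = −(3/4) ln(1 − 4p/3) = −0.75 ln(1 − 0.466667) = −0.75 ln(0.533333)
  = −0.75 × (-0.628609) = 0.471457 substitutions/site.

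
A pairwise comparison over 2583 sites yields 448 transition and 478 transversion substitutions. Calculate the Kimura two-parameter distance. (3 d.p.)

P = 448/2583 ≈ 0.173442 and Q = 478/2583 ≈ 0.185056.
Under the Kimura two-parameter model, d = −½ ln(1 − 2P − Q) − ¼ ln(1 − 2Q).
1 − 2P − Q = 0.46806, giving −½ ln(0.46806) = 0.379579.
1 − 2Q = 0.629888, giving −¼ ln(0.629888) = 0.115553.
d = 0.379579 + 0.115553 = 0.495132.

0.495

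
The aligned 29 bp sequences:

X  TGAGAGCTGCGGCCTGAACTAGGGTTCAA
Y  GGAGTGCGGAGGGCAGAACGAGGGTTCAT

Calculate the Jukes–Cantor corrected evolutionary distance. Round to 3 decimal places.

0.344

The sequences differ at 8 of 29 sites (1, 5, 8, 10, 13, 15, 20, 29), so p = 8/29 ≈ 0.275862.
d = −(3/4) ln(1 − 4p/3) = −0.75 ln(1 − 0.367816) = −0.75 ln(0.632184)
  = −0.75 × (-0.458575) = 0.343931 substitutions/site.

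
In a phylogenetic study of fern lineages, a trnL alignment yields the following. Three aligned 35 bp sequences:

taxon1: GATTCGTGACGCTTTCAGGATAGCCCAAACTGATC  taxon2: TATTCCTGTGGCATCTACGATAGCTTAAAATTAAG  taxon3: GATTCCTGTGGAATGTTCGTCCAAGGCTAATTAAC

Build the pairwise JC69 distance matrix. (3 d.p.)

taxon1–taxon2: 14/35 sites differ → p = 0.4, d = −0.75 ln(1 − 0.533333) = 0.571605 ≈ 0.572.
taxon1–taxon3: 21/35 sites differ → p = 0.6, d = −0.75 ln(1 − 0.8) = 1.207078 ≈ 1.207.
taxon2–taxon3: 14/35 sites differ → p = 0.4, d = −0.75 ln(1 − 0.533333) = 0.571605 ≈ 0.572.

d(taxon1,taxon2) = 0.572, d(taxon1,taxon3) = 1.207, d(taxon2,taxon3) = 0.572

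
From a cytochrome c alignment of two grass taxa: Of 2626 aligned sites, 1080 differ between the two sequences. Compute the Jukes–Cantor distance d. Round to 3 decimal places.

0.596

p = 1080/2626 ≈ 0.411272.
d = −(3/4) ln(1 − 4p/3) = −0.75 ln(1 − 0.548363) = −0.75 ln(0.451637)
  = −0.75 × (-0.794877) = 0.596158 substitutions/site.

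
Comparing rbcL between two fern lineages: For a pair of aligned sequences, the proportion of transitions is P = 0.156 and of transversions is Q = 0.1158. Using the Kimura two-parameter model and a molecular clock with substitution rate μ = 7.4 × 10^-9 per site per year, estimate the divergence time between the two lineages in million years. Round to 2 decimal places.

Under the Kimura two-parameter model, d = −½ ln(1 − 2P − Q) − ¼ ln(1 − 2Q).
1 − 2P − Q = 0.5722, giving −½ ln(0.5722) = 0.279133.
1 − 2Q = 0.7684, giving −¼ ln(0.7684) = 0.065861.
d = 0.279133 + 0.065861 = 0.344994.
Under a molecular clock d = 2μt, so t = d/(2μ) = 0.344994 / (2 × 7.4 × 10^-9) = 23.31 million years.

23.31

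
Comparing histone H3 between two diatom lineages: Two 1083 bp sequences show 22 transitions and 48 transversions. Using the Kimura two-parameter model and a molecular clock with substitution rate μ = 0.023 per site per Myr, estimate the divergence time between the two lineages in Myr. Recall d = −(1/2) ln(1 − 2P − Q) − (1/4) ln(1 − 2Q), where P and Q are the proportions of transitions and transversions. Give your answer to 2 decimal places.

1.47

P = 22/1083 ≈ 0.020314 and Q = 48/1083 ≈ 0.044321.
Under the Kimura two-parameter model, d = −½ ln(1 − 2P − Q) − ¼ ln(1 − 2Q).
1 − 2P − Q = 0.915051, giving −½ ln(0.915051) = 0.044388.
1 − 2Q = 0.911358, giving −¼ ln(0.911358) = 0.023205.
d = 0.044388 + 0.023205 = 0.067593.
Under a molecular clock d = 2μt, so t = d/(2μ) = 0.067593 / (2 × 0.023) = 1.47 Myr.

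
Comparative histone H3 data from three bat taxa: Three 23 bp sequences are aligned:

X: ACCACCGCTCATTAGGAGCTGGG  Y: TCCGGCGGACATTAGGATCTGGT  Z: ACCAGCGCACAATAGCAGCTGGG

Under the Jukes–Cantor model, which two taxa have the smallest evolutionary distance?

X and Z

X–Y: 7/23 differ, p = 0.304, d = 0.390.
X–Z: 4/23 differ, p = 0.174, d = 0.198.
Y–Z: 7/23 differ, p = 0.304, d = 0.390.
The smallest distance is between X and Z.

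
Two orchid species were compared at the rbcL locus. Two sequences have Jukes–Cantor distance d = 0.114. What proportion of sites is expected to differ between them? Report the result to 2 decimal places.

0.11

p = (3/4)(1 − e^(−4d/3)) = 0.75 × (1 − e^(-0.152)) = 0.75 × (1 − 0.858988) = 0.105759.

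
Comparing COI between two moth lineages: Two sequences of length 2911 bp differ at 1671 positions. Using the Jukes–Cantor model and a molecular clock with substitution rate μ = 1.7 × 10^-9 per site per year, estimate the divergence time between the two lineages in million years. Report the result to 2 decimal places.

p = 1671/2911 ≈ 0.57403.
d = −(3/4) ln(1 − 4p/3) = −0.75 ln(1 − 0.765373) = −0.75 ln(0.234627)
  = −0.75 × (-1.449758) = 1.087319 substitutions/site.
Under a molecular clock d = 2μt, so t = d/(2μ) = 1.087319 / (2 × 1.7 × 10^-9) = 319.80 million years.

319.80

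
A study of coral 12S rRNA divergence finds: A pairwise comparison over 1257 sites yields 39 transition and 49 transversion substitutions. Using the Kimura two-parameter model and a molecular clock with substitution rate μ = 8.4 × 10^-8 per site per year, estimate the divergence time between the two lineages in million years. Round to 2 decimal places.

P = 39/1257 ≈ 0.031026 and Q = 49/1257 ≈ 0.038982.
Under the Kimura two-parameter model, d = −½ ln(1 − 2P − Q) − ¼ ln(1 − 2Q).
1 − 2P − Q = 0.898966, giving −½ ln(0.898966) = 0.053255.
1 − 2Q = 0.922036, giving −¼ ln(0.922036) = 0.020293.
d = 0.053255 + 0.020293 = 0.073548.
Under a molecular clock d = 2μt, so t = d/(2μ) = 0.073548 / (2 × 8.4 × 10^-8) = 0.44 million years.

0.44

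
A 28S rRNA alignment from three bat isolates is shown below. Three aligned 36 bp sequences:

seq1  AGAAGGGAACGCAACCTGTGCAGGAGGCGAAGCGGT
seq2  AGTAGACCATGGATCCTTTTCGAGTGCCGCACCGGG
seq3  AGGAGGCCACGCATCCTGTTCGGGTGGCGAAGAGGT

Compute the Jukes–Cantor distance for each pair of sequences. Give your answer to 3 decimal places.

d(seq1,seq2) = 0.673, d(seq1,seq3) = 0.264, d(seq2,seq3) = 0.392

seq1–seq2: 16/36 sites differ → p ≈ 0.444444, d = −0.75 ln(1 − 0.592592) = 0.673455 ≈ 0.673.
seq1–seq3: 8/36 sites differ → p ≈ 0.222222, d = −0.75 ln(1 − 0.296296) = 0.263548 ≈ 0.264.
seq2–seq3: 11/36 sites differ → p ≈ 0.305556, d = −0.75 ln(1 − 0.407408) = 0.392437 ≈ 0.392.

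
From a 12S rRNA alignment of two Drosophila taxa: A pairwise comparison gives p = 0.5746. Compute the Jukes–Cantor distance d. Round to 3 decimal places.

d = −(3/4) ln(1 − 4p/3) = −0.75 ln(1 − 0.766133) = −0.75 ln(0.233867)
  = −0.75 × (-1.453003) = 1.089752 substitutions/site.

1.090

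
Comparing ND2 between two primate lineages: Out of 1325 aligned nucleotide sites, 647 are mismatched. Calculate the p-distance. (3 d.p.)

p = 647/1325 = 0.488301… ≈ 0.488 (to 3 d.p.).

0.488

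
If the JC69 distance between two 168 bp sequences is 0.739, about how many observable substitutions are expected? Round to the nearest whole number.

Invert JC69: p = (3/4)(1 − e^(−4d/3)) = 0.75 × (1 − e^(-0.985333)) = 0.75 × (1 − 0.373315) = 0.470014.
Expected differing sites = pL ≈ 0.470014 × 168 = 78.962352 ≈ 79.

79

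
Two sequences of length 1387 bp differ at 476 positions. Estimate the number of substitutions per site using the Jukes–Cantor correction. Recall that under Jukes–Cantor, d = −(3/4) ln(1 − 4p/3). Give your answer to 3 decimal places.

p = 476/1387 ≈ 0.343187.
d = −(3/4) ln(1 − 4p/3) = −0.75 ln(1 − 0.457583) = −0.75 ln(0.542417)
  = −0.75 × (-0.611720) = 0.458790 substitutions/site.

0.459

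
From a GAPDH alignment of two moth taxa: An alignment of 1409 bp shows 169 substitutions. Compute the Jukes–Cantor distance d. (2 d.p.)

p = 169/1409 ≈ 0.119943.
d = −(3/4) ln(1 − 4p/3) = −0.75 ln(1 − 0.159924) = −0.75 ln(0.840076)
  = −0.75 × (-0.174263) = 0.130697 substitutions/site.

0.13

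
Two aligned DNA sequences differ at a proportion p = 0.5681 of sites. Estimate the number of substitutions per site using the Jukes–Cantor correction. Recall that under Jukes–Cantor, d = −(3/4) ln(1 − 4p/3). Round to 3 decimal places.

d = −(3/4) ln(1 − 4p/3) = −0.75 ln(1 − 0.757467) = −0.75 ln(0.242533)
  = −0.75 × (-1.416617) = 1.062463 substitutions/site.

1.062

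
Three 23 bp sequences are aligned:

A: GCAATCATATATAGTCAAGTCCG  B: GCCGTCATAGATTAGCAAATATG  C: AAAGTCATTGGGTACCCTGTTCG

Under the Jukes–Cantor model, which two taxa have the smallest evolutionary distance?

A and B

A–B: 9/23 differ, p = 0.391, d = 0.553.
A–C: 13/23 differ, p = 0.565, d = 1.051.
B–C: 12/23 differ, p = 0.522, d = 0.892.
The smallest distance is between A and B.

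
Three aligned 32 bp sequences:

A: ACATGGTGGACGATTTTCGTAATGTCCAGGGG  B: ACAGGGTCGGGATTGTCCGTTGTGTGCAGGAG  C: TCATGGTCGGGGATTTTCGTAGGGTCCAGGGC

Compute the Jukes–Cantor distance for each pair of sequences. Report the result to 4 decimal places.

A–B: 12/32 sites differ → p = 0.375, d = −0.75 ln(1 − 0.5) = 0.519860 ≈ 0.5199.
A–C: 7/32 sites differ → p = 0.21875, d = −0.75 ln(1 − 0.291667) = 0.258631 ≈ 0.2586.
B–C: 11/32 sites differ → p = 0.34375, d = −0.75 ln(1 − 0.458333) = 0.459828 ≈ 0.4598.

d(A,B) = 0.5199, d(A,C) = 0.2586, d(B,C) = 0.4598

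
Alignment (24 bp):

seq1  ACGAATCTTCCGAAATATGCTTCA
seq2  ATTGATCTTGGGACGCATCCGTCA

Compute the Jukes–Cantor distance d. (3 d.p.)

The sequences differ at 10 of 24 sites (2, 3, 4, 10, 11, 14, 15, 16, 19, 21), so p = 10/24 ≈ 0.416667.
d = −(3/4) ln(1 − 4p/3) = −0.75 ln(1 − 0.555556) = −0.75 ln(0.444444)
  = −0.75 × (-0.810931) = 0.608198 substitutions/site.

0.608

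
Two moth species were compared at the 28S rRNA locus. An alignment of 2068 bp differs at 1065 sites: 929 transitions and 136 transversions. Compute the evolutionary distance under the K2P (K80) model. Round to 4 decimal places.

1.7004

P = 929/2068 ≈ 0.449226 and Q = 136/2068 ≈ 0.065764.
Under the Kimura two-parameter model, d = −½ ln(1 − 2P − Q) − ¼ ln(1 − 2Q).
1 − 2P − Q = 0.035784, giving −½ ln(0.035784) = 1.665127.
1 − 2Q = 0.868472, giving −¼ ln(0.868472) = 0.035255.
d = 1.665127 + 0.035255 = 1.700382.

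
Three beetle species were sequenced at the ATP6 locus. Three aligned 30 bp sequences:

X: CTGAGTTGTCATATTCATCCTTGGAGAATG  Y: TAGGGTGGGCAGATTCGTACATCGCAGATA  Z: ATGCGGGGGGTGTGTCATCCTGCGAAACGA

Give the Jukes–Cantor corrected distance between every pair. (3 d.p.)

X–Y: 14/30 sites differ → p ≈ 0.466667, d = −0.75 ln(1 − 0.622223) = 0.730088 ≈ 0.730.
X–Z: 16/30 sites differ → p ≈ 0.533333, d = −0.75 ln(1 − 0.711111) = 0.931285 ≈ 0.931.
Y–Z: 16/30 sites differ → p ≈ 0.533333, d = −0.75 ln(1 − 0.711111) = 0.931285 ≈ 0.931.

d(X,Y) = 0.730, d(X,Z) = 0.931, d(Y,Z) = 0.931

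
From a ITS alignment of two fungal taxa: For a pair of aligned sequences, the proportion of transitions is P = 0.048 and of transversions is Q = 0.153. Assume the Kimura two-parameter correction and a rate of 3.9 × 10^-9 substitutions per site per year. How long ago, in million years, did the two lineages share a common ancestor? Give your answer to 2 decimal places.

30.06

Under the Kimura two-parameter model, d = −½ ln(1 − 2P − Q) − ¼ ln(1 − 2Q).
1 − 2P − Q = 0.751, giving −½ ln(0.751) = 0.143175.
1 − 2Q = 0.694, giving −¼ ln(0.694) = 0.091321.
d = 0.143175 + 0.091321 = 0.234496.
Under a molecular clock d = 2μt, so t = d/(2μ) = 0.234496 / (2 × 3.9 × 10^-9) = 30.06 million years.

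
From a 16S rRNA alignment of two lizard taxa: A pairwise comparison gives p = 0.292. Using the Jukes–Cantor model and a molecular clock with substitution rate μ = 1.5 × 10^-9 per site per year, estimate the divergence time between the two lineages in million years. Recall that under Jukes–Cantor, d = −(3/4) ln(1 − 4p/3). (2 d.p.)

d = −(3/4) ln(1 − 4p/3) = −0.75 ln(1 − 0.389333) = −0.75 ln(0.610667)
  = −0.75 × (-0.493203) = 0.369902 substitutions/site.
Under a molecular clock d = 2μt, so t = d/(2μ) = 0.369902 / (2 × 1.5 × 10^-9) = 123.30 million years.

123.30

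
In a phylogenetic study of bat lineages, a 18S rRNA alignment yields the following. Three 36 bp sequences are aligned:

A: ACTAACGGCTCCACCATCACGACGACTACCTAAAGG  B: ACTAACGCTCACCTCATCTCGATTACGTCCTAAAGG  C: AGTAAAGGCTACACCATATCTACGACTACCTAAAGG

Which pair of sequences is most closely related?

A–B: 11/36 differ, p = 0.306, d = 0.392.
A–C: 6/36 differ, p = 0.167, d = 0.188.
B–C: 13/36 differ, p = 0.361, d = 0.493.
The smallest distance is between A and C.

A and C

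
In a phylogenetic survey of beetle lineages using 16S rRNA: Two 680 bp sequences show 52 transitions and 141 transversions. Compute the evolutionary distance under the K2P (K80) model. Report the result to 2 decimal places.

P = 52/680 ≈ 0.076471 and Q = 141/680 ≈ 0.207353.
Under the Kimura two-parameter model, d = −½ ln(1 − 2P − Q) − ¼ ln(1 − 2Q).
1 − 2P − Q = 0.639705, giving −½ ln(0.639705) = 0.223374.
1 − 2Q = 0.585294, giving −¼ ln(0.585294) = 0.133910.
d = 0.223374 + 0.133910 = 0.357284.

0.36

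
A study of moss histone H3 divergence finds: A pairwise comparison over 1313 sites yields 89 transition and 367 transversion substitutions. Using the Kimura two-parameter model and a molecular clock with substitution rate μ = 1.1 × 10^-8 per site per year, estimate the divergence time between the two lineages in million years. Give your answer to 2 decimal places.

P = 89/1313 ≈ 0.067784 and Q = 367/1313 ≈ 0.279513.
Under the Kimura two-parameter model, d = −½ ln(1 − 2P − Q) − ¼ ln(1 − 2Q).
1 − 2P − Q = 0.584919, giving −½ ln(0.584919) = 0.268141.
1 − 2Q = 0.440974, giving −¼ ln(0.440974) = 0.204692.
d = 0.268141 + 0.204692 = 0.472833.
Under a molecular clock d = 2μt, so t = d/(2μ) = 0.472833 / (2 × 1.1 × 10^-8) = 21.49 million years.

21.49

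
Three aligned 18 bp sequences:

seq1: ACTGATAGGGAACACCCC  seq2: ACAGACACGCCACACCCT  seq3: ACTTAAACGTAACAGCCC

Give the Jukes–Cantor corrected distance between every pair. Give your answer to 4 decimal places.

d(seq1,seq2) = 0.4408, d(seq1,seq3) = 0.3470, d(seq2,seq3) = 0.5482

seq1–seq2: 6/18 sites differ → p ≈ 0.333333, d = −0.75 ln(1 − 0.444444) = 0.440839 ≈ 0.4408.
seq1–seq3: 5/18 sites differ → p ≈ 0.277778, d = −0.75 ln(1 − 0.370371) = 0.346968 ≈ 0.3470.
seq2–seq3: 7/18 sites differ → p ≈ 0.388889, d = −0.75 ln(1 − 0.518519) = 0.548166 ≈ 0.5482.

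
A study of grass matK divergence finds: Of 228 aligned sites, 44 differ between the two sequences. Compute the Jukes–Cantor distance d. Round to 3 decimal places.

p = 44/228 ≈ 0.192982.
d = −(3/4) ln(1 − 4p/3) = −0.75 ln(1 − 0.257309) = −0.75 ln(0.742691)
  = −0.75 × (-0.297475) = 0.223106 substitutions/site.

0.223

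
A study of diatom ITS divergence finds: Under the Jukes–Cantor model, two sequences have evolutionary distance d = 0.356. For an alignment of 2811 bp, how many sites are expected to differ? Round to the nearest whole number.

797

Invert JC69: p = (3/4)(1 − e^(−4d/3)) = 0.75 × (1 − e^(-0.474667)) = 0.75 × (1 − 0.622092) = 0.283431.
Expected differing sites = pL ≈ 0.283431 × 2811 = 796.724541 ≈ 797.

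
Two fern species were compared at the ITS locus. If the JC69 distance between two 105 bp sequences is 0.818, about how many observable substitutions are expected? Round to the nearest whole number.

52

Invert JC69: p = (3/4)(1 − e^(−4d/3)) = 0.75 × (1 − e^(-1.090667)) = 0.75 × (1 − 0.335992) = 0.498006.
Expected differing sites = pL ≈ 0.498006 × 105 = 52.29063 ≈ 52.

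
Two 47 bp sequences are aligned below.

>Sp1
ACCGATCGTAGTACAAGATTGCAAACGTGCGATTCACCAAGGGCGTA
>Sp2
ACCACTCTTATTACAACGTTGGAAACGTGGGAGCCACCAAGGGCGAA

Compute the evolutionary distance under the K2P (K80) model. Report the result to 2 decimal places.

0.28

Of 47 sites, 3 differences are transitions and 8 are transversions, so P = 3/47 ≈ 0.06383 and Q = 8/47 ≈ 0.170213.
Under the Kimura two-parameter model, d = −½ ln(1 − 2P − Q) − ¼ ln(1 − 2Q).
1 − 2P − Q = 0.702127, giving −½ ln(0.702127) = 0.176820.
1 − 2Q = 0.659574, giving −¼ ln(0.659574) = 0.104040.
d = 0.176820 + 0.104040 = 0.280860.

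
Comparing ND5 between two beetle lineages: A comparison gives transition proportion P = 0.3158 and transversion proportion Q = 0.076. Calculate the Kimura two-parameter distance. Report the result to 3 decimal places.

0.656

Under the Kimura two-parameter model, d = −½ ln(1 − 2P − Q) − ¼ ln(1 − 2Q).
1 − 2P − Q = 0.2924, giving −½ ln(0.2924) = 0.614816.
1 − 2Q = 0.848, giving −¼ ln(0.848) = 0.041219.
d = 0.614816 + 0.041219 = 0.656035.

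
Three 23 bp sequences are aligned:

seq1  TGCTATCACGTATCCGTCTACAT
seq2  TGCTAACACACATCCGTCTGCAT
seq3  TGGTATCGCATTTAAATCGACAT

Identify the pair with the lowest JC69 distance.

seq1 and seq2

seq1–seq2: 4/23 differ, p = 0.174, d = 0.198.
seq1–seq3: 8/23 differ, p = 0.348, d = 0.467.
seq2–seq3: 10/23 differ, p = 0.435, d = 0.650.
The smallest distance is between seq1 and seq2.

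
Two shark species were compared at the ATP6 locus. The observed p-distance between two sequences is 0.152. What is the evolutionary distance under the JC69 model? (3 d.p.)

0.170

d = −(3/4) ln(1 − 4p/3) = −0.75 ln(1 − 0.202667) = −0.75 ln(0.797333)
  = −0.75 × (-0.226483) = 0.169862 substitutions/site.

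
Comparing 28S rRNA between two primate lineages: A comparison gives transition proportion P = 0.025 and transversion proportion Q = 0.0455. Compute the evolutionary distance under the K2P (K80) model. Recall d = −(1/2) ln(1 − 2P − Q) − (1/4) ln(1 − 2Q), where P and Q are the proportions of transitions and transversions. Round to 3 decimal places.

Under the Kimura two-parameter model, d = −½ ln(1 − 2P − Q) − ¼ ln(1 − 2Q).
1 − 2P − Q = 0.9045, giving −½ ln(0.9045) = 0.050186.
1 − 2Q = 0.909, giving −¼ ln(0.909) = 0.023853.
d = 0.050186 + 0.023853 = 0.074039.

0.074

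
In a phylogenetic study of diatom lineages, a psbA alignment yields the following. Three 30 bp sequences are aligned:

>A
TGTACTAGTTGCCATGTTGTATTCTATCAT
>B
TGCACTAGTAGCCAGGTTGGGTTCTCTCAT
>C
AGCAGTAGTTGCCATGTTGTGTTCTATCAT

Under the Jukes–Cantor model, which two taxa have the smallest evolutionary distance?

A and C

A–B: 6/30 differ, p = 0.200, d = 0.233.
A–C: 4/30 differ, p = 0.133, d = 0.147.
B–C: 6/30 differ, p = 0.200, d = 0.233.
The smallest distance is between A and C.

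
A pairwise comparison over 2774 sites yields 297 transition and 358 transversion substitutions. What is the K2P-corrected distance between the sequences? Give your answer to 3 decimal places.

0.285

P = 297/2774 ≈ 0.107066 and Q = 358/2774 ≈ 0.129056.
Under the Kimura two-parameter model, d = −½ ln(1 − 2P − Q) − ¼ ln(1 − 2Q).
1 − 2P − Q = 0.656812, giving −½ ln(0.656812) = 0.210179.
1 − 2Q = 0.741888, giving −¼ ln(0.741888) = 0.074639.
d = 0.210179 + 0.074639 = 0.284818.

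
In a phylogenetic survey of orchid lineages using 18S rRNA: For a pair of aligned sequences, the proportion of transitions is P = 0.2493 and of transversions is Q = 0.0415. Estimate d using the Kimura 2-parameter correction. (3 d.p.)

0.410

Under the Kimura two-parameter model, d = −½ ln(1 − 2P − Q) − ¼ ln(1 − 2Q).
1 − 2P − Q = 0.4599, giving −½ ln(0.4599) = 0.388373.
1 − 2Q = 0.917, giving −¼ ln(0.917) = 0.021662.
d = 0.388373 + 0.021662 = 0.410035.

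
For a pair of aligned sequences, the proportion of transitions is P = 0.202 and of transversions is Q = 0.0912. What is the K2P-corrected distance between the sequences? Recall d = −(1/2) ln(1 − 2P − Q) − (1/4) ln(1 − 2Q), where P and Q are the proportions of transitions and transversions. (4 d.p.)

Under the Kimura two-parameter model, d = −½ ln(1 − 2P − Q) − ¼ ln(1 − 2Q).
1 − 2P − Q = 0.5048, giving −½ ln(0.5048) = 0.341796.
1 − 2Q = 0.8176, giving −¼ ln(0.8176) = 0.050346.
d = 0.341796 + 0.050346 = 0.392142.

0.3921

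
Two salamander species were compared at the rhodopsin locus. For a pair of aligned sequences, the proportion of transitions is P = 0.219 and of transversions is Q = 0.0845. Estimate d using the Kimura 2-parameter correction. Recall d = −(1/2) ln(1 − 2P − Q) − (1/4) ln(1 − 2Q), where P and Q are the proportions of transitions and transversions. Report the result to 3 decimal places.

0.416

Under the Kimura two-parameter model, d = −½ ln(1 − 2P − Q) − ¼ ln(1 − 2Q).
1 − 2P − Q = 0.4775, giving −½ ln(0.4775) = 0.369596.
1 − 2Q = 0.831, giving −¼ ln(0.831) = 0.046281.
d = 0.369596 + 0.046281 = 0.415877.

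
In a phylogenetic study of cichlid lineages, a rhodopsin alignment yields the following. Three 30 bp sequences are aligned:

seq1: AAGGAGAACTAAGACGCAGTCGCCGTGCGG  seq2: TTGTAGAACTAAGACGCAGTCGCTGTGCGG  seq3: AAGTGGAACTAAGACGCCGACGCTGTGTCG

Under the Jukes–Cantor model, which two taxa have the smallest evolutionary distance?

seq1 and seq2

seq1–seq2: 4/30 differ, p = 0.133, d = 0.147.
seq1–seq3: 7/30 differ, p = 0.233, d = 0.280.
seq2–seq3: 7/30 differ, p = 0.233, d = 0.280.
The smallest distance is between seq1 and seq2.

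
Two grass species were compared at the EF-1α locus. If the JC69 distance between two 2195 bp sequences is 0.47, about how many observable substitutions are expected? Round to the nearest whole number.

Invert JC69: p = (3/4)(1 − e^(−4d/3)) = 0.75 × (1 − e^(-0.626667)) = 0.75 × (1 − 0.534370) = 0.349223.
Expected differing sites = pL ≈ 0.349223 × 2195 = 766.544485 ≈ 767.

767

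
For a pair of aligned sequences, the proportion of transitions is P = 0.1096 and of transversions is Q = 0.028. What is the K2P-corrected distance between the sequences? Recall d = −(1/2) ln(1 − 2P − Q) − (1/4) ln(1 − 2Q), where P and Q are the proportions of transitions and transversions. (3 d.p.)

0.156

Under the Kimura two-parameter model, d = −½ ln(1 − 2P − Q) − ¼ ln(1 − 2Q).
1 − 2P − Q = 0.7528, giving −½ ln(0.7528) = 0.141978.
1 − 2Q = 0.944, giving −¼ ln(0.944) = 0.014407.
d = 0.141978 + 0.014407 = 0.156385.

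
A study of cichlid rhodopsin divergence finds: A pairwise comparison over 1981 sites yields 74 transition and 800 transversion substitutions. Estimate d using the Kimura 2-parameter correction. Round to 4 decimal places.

P = 74/1981 ≈ 0.037355 and Q = 800/1981 ≈ 0.403836.
Under the Kimura two-parameter model, d = −½ ln(1 − 2P − Q) − ¼ ln(1 − 2Q).
1 − 2P − Q = 0.521454, giving −½ ln(0.521454) = 0.325567.
1 − 2Q = 0.192328, giving −¼ ln(0.192328) = 0.412138.
d = 0.325567 + 0.412138 = 0.737705.

0.7377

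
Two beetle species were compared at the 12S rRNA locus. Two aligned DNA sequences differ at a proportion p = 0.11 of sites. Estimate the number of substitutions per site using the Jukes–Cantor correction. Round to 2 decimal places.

0.12

d = −(3/4) ln(1 − 4p/3) = −0.75 ln(1 − 0.146667) = −0.75 ln(0.853333)
  = −0.75 × (-0.158605) = 0.118954 substitutions/site.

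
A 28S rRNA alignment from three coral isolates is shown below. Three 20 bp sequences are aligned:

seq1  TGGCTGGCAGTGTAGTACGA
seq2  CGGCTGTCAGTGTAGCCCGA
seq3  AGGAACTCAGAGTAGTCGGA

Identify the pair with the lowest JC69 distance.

seq1–seq2: 4/20 differ, p = 0.200, d = 0.233.
seq1–seq3: 8/20 differ, p = 0.400, d = 0.572.
seq2–seq3: 7/20 differ, p = 0.350, d = 0.471.
The smallest distance is between seq1 and seq2.

seq1 and seq2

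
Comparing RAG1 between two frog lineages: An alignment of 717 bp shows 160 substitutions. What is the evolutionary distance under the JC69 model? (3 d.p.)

p = 160/717 ≈ 0.223152.
d = −(3/4) ln(1 − 4p/3) = −0.75 ln(1 − 0.297536) = −0.75 ln(0.702464)
  = −0.75 × (-0.353161) = 0.264871 substitutions/site.

0.265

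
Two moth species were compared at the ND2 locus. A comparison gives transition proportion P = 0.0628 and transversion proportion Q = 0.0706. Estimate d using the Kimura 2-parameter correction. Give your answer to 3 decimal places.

Under the Kimura two-parameter model, d = −½ ln(1 − 2P − Q) − ¼ ln(1 − 2Q).
1 − 2P − Q = 0.8038, giving −½ ln(0.8038) = 0.109202.
1 − 2Q = 0.8588, giving −¼ ln(0.8588) = 0.038055.
d = 0.109202 + 0.038055 = 0.147257.

0.147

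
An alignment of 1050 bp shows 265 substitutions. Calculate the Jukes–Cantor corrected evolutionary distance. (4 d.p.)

0.3077

p = 265/1050 ≈ 0.252381.
d = −(3/4) ln(1 − 4p/3) = −0.75 ln(1 − 0.336508) = −0.75 ln(0.663492)
  = −0.75 × (-0.410238) = 0.307679 substitutions/site.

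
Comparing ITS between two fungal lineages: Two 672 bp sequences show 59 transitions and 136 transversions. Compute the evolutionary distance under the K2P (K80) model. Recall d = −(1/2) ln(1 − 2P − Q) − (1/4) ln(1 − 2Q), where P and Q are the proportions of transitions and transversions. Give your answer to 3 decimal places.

P = 59/672 ≈ 0.087798 and Q = 136/672 ≈ 0.202381.
Under the Kimura two-parameter model, d = −½ ln(1 − 2P − Q) − ¼ ln(1 − 2Q).
1 − 2P − Q = 0.622023, giving −½ ln(0.622023) = 0.237389.
1 − 2Q = 0.595238, giving −¼ ln(0.595238) = 0.129698.
d = 0.237389 + 0.129698 = 0.367087.

0.367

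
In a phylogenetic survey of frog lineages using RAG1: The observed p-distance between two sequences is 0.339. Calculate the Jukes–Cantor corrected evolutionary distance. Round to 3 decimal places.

d = −(3/4) ln(1 − 4p/3) = −0.75 ln(1 − 0.452) = −0.75 ln(0.548)
  = −0.75 × (-0.601480) = 0.451110 substitutions/site.

0.451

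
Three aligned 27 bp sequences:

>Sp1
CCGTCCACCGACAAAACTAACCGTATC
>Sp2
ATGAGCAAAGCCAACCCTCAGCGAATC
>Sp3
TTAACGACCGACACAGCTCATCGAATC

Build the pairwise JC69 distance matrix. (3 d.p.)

d(Sp1,Sp2) = 0.673, d(Sp1,Sp3) = 0.511, d(Sp2,Sp3) = 0.588

Sp1–Sp2: 12/27 sites differ → p ≈ 0.444444, d = −0.75 ln(1 − 0.592592) = 0.673455 ≈ 0.673.
Sp1–Sp3: 10/27 sites differ → p ≈ 0.37037, d = −0.75 ln(1 − 0.493827) = 0.510658 ≈ 0.511.
Sp2–Sp3: 11/27 sites differ → p ≈ 0.407407, d = −0.75 ln(1 − 0.543209) = 0.587647 ≈ 0.588.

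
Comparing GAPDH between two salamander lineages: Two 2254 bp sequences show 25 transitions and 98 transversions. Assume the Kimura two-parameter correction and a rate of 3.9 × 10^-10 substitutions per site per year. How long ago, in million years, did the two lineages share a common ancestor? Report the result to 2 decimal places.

72.69

P = 25/2254 ≈ 0.011091 and Q = 98/2254 ≈ 0.043478.
Under the Kimura two-parameter model, d = −½ ln(1 − 2P − Q) − ¼ ln(1 − 2Q).
1 − 2P − Q = 0.93434, giving −½ ln(0.93434) = 0.033957.
1 − 2Q = 0.913044, giving −¼ ln(0.913044) = 0.022743.
d = 0.033957 + 0.022743 = 0.056700.
Under a molecular clock d = 2μt, so t = d/(2μ) = 0.056700 / (2 × 3.9 × 10^-10) = 72.69 million years.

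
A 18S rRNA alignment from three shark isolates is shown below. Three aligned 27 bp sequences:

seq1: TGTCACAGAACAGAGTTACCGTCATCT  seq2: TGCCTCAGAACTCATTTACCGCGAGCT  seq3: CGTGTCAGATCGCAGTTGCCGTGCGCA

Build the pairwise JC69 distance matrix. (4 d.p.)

seq1–seq2: 8/27 sites differ → p ≈ 0.296296, d = −0.75 ln(1 − 0.395061) = 0.376971 ≈ 0.3770.
seq1–seq3: 11/27 sites differ → p ≈ 0.407407, d = −0.75 ln(1 − 0.543209) = 0.587647 ≈ 0.5876.
seq2–seq3: 10/27 sites differ → p ≈ 0.37037, d = −0.75 ln(1 − 0.493827) = 0.510658 ≈ 0.5107.

d(seq1,seq2) = 0.3770, d(seq1,seq3) = 0.5876, d(seq2,seq3) = 0.5107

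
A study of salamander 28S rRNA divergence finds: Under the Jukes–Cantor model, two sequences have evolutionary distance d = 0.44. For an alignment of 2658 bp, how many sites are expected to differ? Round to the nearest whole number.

Invert JC69: p = (3/4)(1 − e^(−4d/3)) = 0.75 × (1 − e^(-0.586667)) = 0.75 × (1 − 0.556178) = 0.332867.
Expected differing sites = pL ≈ 0.332867 × 2658 = 884.760486 ≈ 885.

885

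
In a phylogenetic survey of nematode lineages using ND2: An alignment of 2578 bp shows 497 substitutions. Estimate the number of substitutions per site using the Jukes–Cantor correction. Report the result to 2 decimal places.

p = 497/2578 ≈ 0.192785.
d = −(3/4) ln(1 − 4p/3) = −0.75 ln(1 − 0.257047) = −0.75 ln(0.742953)
  = −0.75 × (-0.297122) = 0.222842 substitutions/site.

0.22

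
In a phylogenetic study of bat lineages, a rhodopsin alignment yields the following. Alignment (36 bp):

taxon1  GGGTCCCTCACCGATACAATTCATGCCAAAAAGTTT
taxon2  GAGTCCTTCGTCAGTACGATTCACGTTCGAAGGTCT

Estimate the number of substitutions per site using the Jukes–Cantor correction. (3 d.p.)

0.548

The sequences differ at 14 of 36 sites, so p = 14/36 ≈ 0.388889.
d = −(3/4) ln(1 − 4p/3) = −0.75 ln(1 − 0.518519) = −0.75 ln(0.481481)
  = −0.75 × (-0.730889) = 0.548167 substitutions/site.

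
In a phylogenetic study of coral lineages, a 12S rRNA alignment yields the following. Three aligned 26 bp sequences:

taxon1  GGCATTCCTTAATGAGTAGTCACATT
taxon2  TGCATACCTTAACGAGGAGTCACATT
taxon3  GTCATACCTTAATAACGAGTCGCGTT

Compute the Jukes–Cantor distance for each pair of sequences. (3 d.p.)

d(taxon1,taxon2) = 0.172, d(taxon1,taxon3) = 0.334, d(taxon2,taxon3) = 0.334

taxon1–taxon2: 4/26 sites differ → p ≈ 0.153846, d = −0.75 ln(1 − 0.205128) = 0.172181 ≈ 0.172.
taxon1–taxon3: 7/26 sites differ → p ≈ 0.269231, d = −0.75 ln(1 − 0.358975) = 0.333515 ≈ 0.334.
taxon2–taxon3: 7/26 sites differ → p ≈ 0.269231, d = −0.75 ln(1 − 0.358975) = 0.333515 ≈ 0.334.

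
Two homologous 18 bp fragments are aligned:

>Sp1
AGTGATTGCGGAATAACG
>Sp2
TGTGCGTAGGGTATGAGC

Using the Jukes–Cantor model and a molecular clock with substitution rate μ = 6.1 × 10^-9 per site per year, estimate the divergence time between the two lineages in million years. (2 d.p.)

67.54

The sequences differ at 9 of 18 sites (1, 5, 6, 8, 9, 12, 15, 17, 18), so p = 9/18 = 0.5.
d = −(3/4) ln(1 − 4p/3) = −0.75 ln(1 − 0.666667) = −0.75 ln(0.333333)
  = −0.75 × (-1.098613) = 0.823960 substitutions/site.
Under a molecular clock d = 2μt, so t = d/(2μ) = 0.823960 / (2 × 6.1 × 10^-9) = 67.54 million years.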